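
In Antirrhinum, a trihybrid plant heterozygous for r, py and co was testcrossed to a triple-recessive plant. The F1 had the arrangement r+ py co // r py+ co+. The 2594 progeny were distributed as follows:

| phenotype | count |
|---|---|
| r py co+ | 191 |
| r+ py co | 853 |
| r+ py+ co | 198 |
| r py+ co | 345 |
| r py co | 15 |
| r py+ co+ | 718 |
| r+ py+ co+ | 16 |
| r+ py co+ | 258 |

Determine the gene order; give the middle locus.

r

The two rarest classes, r py co and r+ py+ co+, are the double crossovers. Comparing them with the parentals, only the r allele has switched, so r is the middle locus and the order is py – r – co.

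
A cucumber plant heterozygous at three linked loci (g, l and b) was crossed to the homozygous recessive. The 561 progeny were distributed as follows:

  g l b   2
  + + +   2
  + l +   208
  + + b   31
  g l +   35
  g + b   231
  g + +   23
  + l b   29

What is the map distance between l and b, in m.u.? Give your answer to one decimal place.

The two most frequent reciprocal classes, g + b and + l +, are the parental types, so the F1 was g + b / + l +.
The two rarest classes, g l b and + + +, are the double crossovers. Comparing them with the parentals, only the l allele has switched, so l is the middle locus and the order is g – l – b.
Crossovers in the l–b interval produce the single-crossover classes g + + and + l b (23 + 29 = 52) plus the double crossovers (4).
RF(l–b) = (52 + 4) / 561 = 56/561 = 0.0998 → 10.0 m.u.

10.0 m.u.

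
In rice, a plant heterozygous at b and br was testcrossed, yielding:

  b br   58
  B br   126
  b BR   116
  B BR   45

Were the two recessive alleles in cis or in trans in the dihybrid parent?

trans

The two most frequent classes are B br (126) and b BR (116); these are the parental (non-recombinant) types.
So the F1 carried B br on one chromosome and b BR on the other — the recessive alleles are on opposite chromosomes (trans / repulsion).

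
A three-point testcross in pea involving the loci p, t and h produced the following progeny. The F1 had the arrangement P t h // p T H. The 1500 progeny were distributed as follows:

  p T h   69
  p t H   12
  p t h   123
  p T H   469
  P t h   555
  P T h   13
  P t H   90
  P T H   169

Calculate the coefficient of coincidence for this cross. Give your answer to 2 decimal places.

The two rarest classes, P T h and p t H, are the double crossovers. Comparing them with the parentals, only the t allele has switched, so t is the middle locus and the order is h – t – p.
h–t: (159 + 25)/1500 = 0.1227; t–p: (292 + 25)/1500 = 0.2113.
Expected DCO frequency = 0.1227 × 0.2113 ≈ 0.02593; observed = 25/1500 ≈ 0.01667.
Coefficient of coincidence = 0.01667/0.02593 ≈ 0.64.

0.64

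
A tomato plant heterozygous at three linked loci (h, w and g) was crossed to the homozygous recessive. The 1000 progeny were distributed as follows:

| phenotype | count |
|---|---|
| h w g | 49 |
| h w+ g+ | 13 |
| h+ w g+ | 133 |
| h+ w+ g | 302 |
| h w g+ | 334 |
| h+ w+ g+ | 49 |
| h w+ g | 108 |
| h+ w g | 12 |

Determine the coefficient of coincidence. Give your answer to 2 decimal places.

0.76

The two most frequent reciprocal classes, h+ w+ g and h w g+, are the parental types, so the F1 was h+ w+ g / h w g+.
The two rarest classes, h+ w g and h w+ g+, are the double crossovers. Comparing them with the parentals, only the w allele has switched, so w is the middle locus and the order is g – w – h.
g–w: (98 + 25)/1000 = 0.1230; w–h: (241 + 25)/1000 = 0.2660.
Expected DCO frequency = 0.1230 × 0.2660 ≈ 0.03272; observed = 25/1000 ≈ 0.02500.
Coefficient of coincidence = 0.02500/0.03272 ≈ 0.76.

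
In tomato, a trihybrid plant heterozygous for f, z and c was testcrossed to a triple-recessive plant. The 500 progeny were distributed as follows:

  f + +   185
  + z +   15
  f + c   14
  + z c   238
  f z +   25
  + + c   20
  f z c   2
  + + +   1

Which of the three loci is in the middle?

The two most frequent reciprocal classes, f + + and + z c, are the parental types, so the F1 was f + + / + z c.
The two rarest classes, + + + and f z c, are the double crossovers. Comparing them with the parentals, only the f allele has switched, so f is the middle locus and the order is z – f – c.

f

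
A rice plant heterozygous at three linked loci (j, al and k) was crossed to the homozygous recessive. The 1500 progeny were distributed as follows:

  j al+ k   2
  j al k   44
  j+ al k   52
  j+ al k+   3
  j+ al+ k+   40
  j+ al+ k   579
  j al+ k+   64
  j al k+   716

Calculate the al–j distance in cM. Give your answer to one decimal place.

8.1 cM

The two most frequent reciprocal classes, j al k+ and j+ al+ k, are the parental types, so the F1 was j al k+ / j+ al+ k.
The two rarest classes, j+ al k+ and j al+ k, are the double crossovers. Comparing them with the parentals, only the j allele has switched, so j is the middle locus and the order is k – j – al.
Crossovers in the j–al interval produce the single-crossover classes j al+ k+ and j+ al k (64 + 52 = 116) plus the double crossovers (5).
RF(j–al) = (116 + 5) / 1500 = 121/1500 = 0.0807 → 8.1 cM.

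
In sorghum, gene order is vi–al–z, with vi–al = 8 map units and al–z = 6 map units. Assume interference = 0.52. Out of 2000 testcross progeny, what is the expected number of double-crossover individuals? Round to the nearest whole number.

Map distances give recombination frequencies of 0.080 and 0.060 for the two intervals.
With interference 0.52 (so coincidence = 0.48), expected double-crossover frequency = 0.080 × 0.060 × 0.48 = 0.00230.
Expected number = 0.00230 × 2000 = 4.61 ≈ 5.

5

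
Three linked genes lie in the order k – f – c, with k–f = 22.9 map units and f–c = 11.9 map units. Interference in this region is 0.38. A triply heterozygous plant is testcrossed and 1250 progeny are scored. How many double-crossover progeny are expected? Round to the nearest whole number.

21

Map distances give recombination frequencies of 0.229 and 0.119 for the two intervals.
With interference 0.38 (so coincidence = 0.62), expected double-crossover frequency = 0.229 × 0.119 × 0.62 = 0.01690.
Expected number = 0.01690 × 1250 = 21.12 ≈ 21.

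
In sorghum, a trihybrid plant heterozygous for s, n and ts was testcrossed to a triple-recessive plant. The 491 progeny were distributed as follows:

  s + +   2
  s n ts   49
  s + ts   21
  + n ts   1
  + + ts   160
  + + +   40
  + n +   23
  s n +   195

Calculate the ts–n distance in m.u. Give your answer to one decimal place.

The two most frequent reciprocal classes, + + ts and s n +, are the parental types, so the F1 was + + ts / s n +.
The two rarest classes, + n ts and s + +, are the double crossovers. Comparing them with the parentals, only the n allele has switched, so n is the middle locus and the order is s – n – ts.
Crossovers in the n–ts interval produce the single-crossover classes + + + and s n ts (40 + 49 = 89) plus the double crossovers (3).
RF(n–ts) = (89 + 3) / 491 = 92/491 = 0.1874 → 18.7 m.u.

18.7 m.u.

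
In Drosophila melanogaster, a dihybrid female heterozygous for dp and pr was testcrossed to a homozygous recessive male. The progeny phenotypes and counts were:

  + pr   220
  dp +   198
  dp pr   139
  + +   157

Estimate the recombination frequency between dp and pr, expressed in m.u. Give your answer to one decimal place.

The two most frequent classes, + pr (220) and dp + (198), are the parental types, so the F1 was + pr / dp +.
The recombinant classes are + + and dp pr: 157 + 139 = 296.
Recombination frequency = 296/714 = 0.4146 ≈ 41.5%, i.e. 41.5 m.u.

41.5 m.u.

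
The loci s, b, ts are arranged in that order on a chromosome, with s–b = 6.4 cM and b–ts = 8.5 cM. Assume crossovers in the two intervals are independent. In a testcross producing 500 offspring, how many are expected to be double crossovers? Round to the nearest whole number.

Map distances give recombination frequencies of 0.064 and 0.085 for the two intervals.
With no interference, expected double-crossover frequency = 0.064 × 0.085 = 0.00544.
Expected number = 0.00544 × 500 = 2.72 ≈ 3.

3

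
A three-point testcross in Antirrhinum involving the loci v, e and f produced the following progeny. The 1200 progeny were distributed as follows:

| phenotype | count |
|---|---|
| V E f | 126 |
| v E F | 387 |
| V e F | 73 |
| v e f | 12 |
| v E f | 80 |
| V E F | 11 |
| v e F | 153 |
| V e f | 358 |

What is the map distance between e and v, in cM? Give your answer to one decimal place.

The two most frequent reciprocal classes, v E F and V e f, are the parental types, so the F1 was v E F / V e f.
The two rarest classes, V E F and v e f, are the double crossovers. Comparing them with the parentals, only the v allele has switched, so v is the middle locus and the order is e – v – f.
Crossovers in the e–v interval produce the single-crossover classes v e F and V E f (153 + 126 = 279) plus the double crossovers (23).
RF(e–v) = (279 + 23) / 1200 = 302/1200 = 0.2517 → 25.2 cM.

25.2 cM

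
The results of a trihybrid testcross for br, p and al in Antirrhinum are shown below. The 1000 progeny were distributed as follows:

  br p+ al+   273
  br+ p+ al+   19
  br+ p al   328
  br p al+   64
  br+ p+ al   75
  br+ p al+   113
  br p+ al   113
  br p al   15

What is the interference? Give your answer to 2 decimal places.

The two most frequent reciprocal classes, br p+ al+ and br+ p al, are the parental types, so the F1 was br p+ al+ / br+ p al.
The two rarest classes, br+ p+ al+ and br p al, are the double crossovers. Comparing them with the parentals, only the br allele has switched, so br is the middle locus and the order is p – br – al.
p–br: (139 + 34)/1000 = 0.1730; br–al: (226 + 34)/1000 = 0.2600.
Expected DCO frequency = 0.1730 × 0.2600 ≈ 0.04498; observed = 34/1000 ≈ 0.03400.
Coefficient of coincidence = 0.03400/0.04498 ≈ 0.76; interference = 1 − 0.76 = 0.24.

0.24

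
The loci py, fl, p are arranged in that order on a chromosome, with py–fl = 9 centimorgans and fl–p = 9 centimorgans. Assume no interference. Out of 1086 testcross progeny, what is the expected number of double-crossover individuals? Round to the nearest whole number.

Map distances give recombination frequencies of 0.090 and 0.090 for the two intervals.
With no interference, expected double-crossover frequency = 0.090 × 0.090 = 0.00810.
Expected number = 0.00810 × 1086 = 8.80 ≈ 9.

9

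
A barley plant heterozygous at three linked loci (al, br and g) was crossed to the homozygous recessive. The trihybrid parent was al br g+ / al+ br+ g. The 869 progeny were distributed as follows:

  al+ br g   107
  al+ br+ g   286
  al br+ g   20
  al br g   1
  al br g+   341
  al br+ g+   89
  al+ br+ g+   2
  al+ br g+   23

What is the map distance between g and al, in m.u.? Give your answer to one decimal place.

5.3 m.u.

The two rarest classes, al br g and al+ br+ g+, are the double crossovers. Comparing them with the parentals, only the g allele has switched, so g is the middle locus and the order is al – g – br.
Crossovers in the al–g interval produce the single-crossover classes al+ br g+ and al br+ g (23 + 20 = 43) plus the double crossovers (3).
RF(al–g) = (43 + 3) / 869 = 46/869 = 0.0529 → 5.3 m.u.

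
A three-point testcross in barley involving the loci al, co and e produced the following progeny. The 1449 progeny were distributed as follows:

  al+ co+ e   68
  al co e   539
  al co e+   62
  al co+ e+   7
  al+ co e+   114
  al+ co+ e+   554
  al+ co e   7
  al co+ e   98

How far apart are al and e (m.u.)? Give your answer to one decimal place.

9.9 m.u.

The two most frequent reciprocal classes, al+ co+ e+ and al co e, are the parental types, so the F1 was al+ co+ e+ / al co e.
The two rarest classes, al co+ e+ and al+ co e, are the double crossovers. Comparing them with the parentals, only the al allele has switched, so al is the middle locus and the order is co – al – e.
Crossovers in the al–e interval produce the single-crossover classes al+ co+ e and al co e+ (68 + 62 = 130) plus the double crossovers (14).
RF(al–e) = (130 + 14) / 1449 = 144/1449 = 0.0994 → 9.9 m.u.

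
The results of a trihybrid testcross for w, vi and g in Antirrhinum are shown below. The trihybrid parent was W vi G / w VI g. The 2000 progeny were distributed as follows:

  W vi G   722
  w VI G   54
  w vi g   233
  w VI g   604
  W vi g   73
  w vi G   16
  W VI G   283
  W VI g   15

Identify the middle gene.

w

The two rarest classes, w vi G and W VI g, are the double crossovers. Comparing them with the parentals, only the w allele has switched, so w is the middle locus and the order is vi – w – g.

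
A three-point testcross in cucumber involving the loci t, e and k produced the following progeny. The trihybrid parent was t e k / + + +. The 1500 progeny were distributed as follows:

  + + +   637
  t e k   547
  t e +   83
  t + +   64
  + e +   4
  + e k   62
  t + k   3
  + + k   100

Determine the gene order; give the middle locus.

The two rarest classes, t + k and + e +, are the double crossovers. Comparing them with the parentals, only the e allele has switched, so e is the middle locus and the order is k – e – t.

e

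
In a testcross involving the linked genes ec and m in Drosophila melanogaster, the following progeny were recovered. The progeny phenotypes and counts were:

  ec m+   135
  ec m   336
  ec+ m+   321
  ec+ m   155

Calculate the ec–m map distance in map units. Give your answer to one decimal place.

30.6 map units

The two most frequent classes, ec+ m+ (321) and ec m (336), are the parental types, so the F1 was ec+ m+ / ec m.
The recombinant classes are ec+ m and ec m+: 155 + 135 = 290.
Recombination frequency = 290/947 = 0.3062 ≈ 30.6%, i.e. 30.6 map units.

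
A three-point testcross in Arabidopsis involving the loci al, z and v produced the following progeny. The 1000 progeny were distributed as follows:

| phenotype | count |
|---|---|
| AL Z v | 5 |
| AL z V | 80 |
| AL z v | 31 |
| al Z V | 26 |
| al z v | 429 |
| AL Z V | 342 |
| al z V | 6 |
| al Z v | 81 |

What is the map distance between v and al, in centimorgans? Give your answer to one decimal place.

6.8 centimorgans

The two most frequent reciprocal classes, AL Z V and al z v, are the parental types, so the F1 was AL Z V / al z v.
The two rarest classes, AL Z v and al z V, are the double crossovers. Comparing them with the parentals, only the v allele has switched, so v is the middle locus and the order is al – v – z.
Crossovers in the al–v interval produce the single-crossover classes al Z V and AL z v (26 + 31 = 57) plus the double crossovers (11).
RF(al–v) = (57 + 11) / 1000 = 68/1000 = 0.0680 → 6.8 centimorgans.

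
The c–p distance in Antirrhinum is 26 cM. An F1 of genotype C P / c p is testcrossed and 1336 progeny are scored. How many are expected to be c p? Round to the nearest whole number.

494

A map distance of 26 cM corresponds to a recombination frequency of 0.260.
The F1 is C P / c p, so c p is a parental gamete class with expected frequency (1 − r)/2 = 0.740/2 = 0.3700.
Expected number = 0.3700 × 1336 = 494.32 ≈ 494.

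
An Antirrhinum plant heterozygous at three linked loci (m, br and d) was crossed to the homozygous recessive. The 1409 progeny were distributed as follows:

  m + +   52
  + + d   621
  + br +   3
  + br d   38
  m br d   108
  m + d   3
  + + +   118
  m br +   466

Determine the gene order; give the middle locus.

The two most frequent reciprocal classes, m br + and + + d, are the parental types, so the F1 was m br + / + + d.
The two rarest classes, + br + and m + d, are the double crossovers. Comparing them with the parentals, only the m allele has switched, so m is the middle locus and the order is br – m – d.

m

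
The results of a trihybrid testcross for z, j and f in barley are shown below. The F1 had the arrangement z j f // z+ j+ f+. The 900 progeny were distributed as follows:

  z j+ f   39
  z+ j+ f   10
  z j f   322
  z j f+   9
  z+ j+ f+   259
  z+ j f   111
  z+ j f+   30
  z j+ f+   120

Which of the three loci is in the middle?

f

The two rarest classes, z j f+ and z+ j+ f, are the double crossovers. Comparing them with the parentals, only the f allele has switched, so f is the middle locus and the order is z – f – j.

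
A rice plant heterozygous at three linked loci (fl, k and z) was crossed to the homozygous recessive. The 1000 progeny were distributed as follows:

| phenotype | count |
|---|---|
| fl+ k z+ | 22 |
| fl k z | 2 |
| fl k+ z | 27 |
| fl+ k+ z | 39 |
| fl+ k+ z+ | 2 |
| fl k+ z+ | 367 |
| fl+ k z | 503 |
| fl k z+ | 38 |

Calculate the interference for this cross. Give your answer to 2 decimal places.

0.07

The two most frequent reciprocal classes, fl k+ z+ and fl+ k z, are the parental types, so the F1 was fl k+ z+ / fl+ k z.
The two rarest classes, fl+ k+ z+ and fl k z, are the double crossovers. Comparing them with the parentals, only the fl allele has switched, so fl is the middle locus and the order is z – fl – k.
z–fl: (49 + 4)/1000 = 0.0530; fl–k: (77 + 4)/1000 = 0.0810.
Expected DCO frequency = 0.0530 × 0.0810 ≈ 0.00429; observed = 4/1000 ≈ 0.00400.
Coefficient of coincidence = 0.00400/0.00429 ≈ 0.93; interference = 1 − 0.93 = 0.07.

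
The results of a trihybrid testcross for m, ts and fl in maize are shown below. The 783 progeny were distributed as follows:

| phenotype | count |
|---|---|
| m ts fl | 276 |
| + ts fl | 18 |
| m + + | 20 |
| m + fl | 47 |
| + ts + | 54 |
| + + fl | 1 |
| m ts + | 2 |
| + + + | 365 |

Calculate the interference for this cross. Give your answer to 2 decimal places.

0.45

The two most frequent reciprocal classes, m ts fl and + + +, are the parental types, so the F1 was m ts fl / + + +.
The two rarest classes, m ts + and + + fl, are the double crossovers. Comparing them with the parentals, only the fl allele has switched, so fl is the middle locus and the order is m – fl – ts.
m–fl: (38 + 3)/783 = 0.0524; fl–ts: (101 + 3)/783 = 0.1328.
Expected DCO frequency = 0.0524 × 0.1328 ≈ 0.00696; observed = 3/783 ≈ 0.00383.
Coefficient of coincidence = 0.00383/0.00696 ≈ 0.55; interference = 1 − 0.55 = 0.45.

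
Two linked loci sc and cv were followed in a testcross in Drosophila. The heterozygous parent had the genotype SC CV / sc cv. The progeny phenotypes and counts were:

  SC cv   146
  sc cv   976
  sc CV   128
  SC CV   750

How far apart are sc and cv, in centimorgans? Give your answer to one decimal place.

The recombinant classes are SC cv and sc CV: 146 + 128 = 274.
Recombination frequency = 274/2000 = 0.1370 ≈ 13.7%, i.e. 13.7 centimorgans.

13.7 centimorgans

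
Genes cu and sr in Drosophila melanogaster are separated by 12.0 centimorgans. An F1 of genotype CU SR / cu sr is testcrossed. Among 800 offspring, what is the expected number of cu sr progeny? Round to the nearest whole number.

352

A map distance of 12.0 centimorgans corresponds to a recombination frequency of 0.120.
The F1 is CU SR / cu sr, so cu sr is a parental gamete class with expected frequency (1 − r)/2 = 0.880/2 = 0.4400.
Expected number = 0.4400 × 800 = 352.00 ≈ 352.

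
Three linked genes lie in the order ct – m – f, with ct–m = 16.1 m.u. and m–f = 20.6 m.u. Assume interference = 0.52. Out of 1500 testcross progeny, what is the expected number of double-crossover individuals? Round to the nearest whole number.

24

Map distances give recombination frequencies of 0.161 and 0.206 for the two intervals.
With interference 0.52 (so coincidence = 0.48), expected double-crossover frequency = 0.161 × 0.206 × 0.48 = 0.01592.
Expected number = 0.01592 × 1500 = 23.88 ≈ 24.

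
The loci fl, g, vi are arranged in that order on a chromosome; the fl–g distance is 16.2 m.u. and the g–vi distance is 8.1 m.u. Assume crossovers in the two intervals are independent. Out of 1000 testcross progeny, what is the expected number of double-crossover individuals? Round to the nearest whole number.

Map distances give recombination frequencies of 0.162 and 0.081 for the two intervals.
With no interference, expected double-crossover frequency = 0.162 × 0.081 = 0.01312.
Expected number = 0.01312 × 1000 = 13.12 ≈ 13.

13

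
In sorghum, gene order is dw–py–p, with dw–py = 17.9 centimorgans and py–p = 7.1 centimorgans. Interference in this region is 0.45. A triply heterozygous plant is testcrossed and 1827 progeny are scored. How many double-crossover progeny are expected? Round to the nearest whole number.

13

Map distances give recombination frequencies of 0.179 and 0.071 for the two intervals.
With interference 0.45 (so coincidence = 0.55), expected double-crossover frequency = 0.179 × 0.071 × 0.55 = 0.00699.
Expected number = 0.00699 × 1827 = 12.77 ≈ 13.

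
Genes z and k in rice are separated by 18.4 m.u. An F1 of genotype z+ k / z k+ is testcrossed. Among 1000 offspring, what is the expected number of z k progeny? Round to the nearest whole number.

A map distance of 18.4 m.u. corresponds to a recombination frequency of 0.184.
The F1 is z+ k / z k+, so z k is a recombinant gamete class with expected frequency r/2 = 0.184/2 = 0.0920.
Expected number = 0.0920 × 1000 = 92.00 ≈ 92.

92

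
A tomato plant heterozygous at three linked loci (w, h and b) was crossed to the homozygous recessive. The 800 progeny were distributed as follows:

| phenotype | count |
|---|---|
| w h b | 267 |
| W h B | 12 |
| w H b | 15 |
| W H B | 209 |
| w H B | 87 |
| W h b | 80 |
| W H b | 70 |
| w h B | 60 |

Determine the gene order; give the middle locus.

The two most frequent reciprocal classes, w h b and W H B, are the parental types, so the F1 was w h b / W H B.
The two rarest classes, w H b and W h B, are the double crossovers. Comparing them with the parentals, only the h allele has switched, so h is the middle locus and the order is b – h – w.

h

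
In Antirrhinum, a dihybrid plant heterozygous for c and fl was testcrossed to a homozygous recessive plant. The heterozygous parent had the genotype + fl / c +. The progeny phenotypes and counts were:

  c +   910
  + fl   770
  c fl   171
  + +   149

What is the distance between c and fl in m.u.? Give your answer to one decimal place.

The recombinant classes are + + and c fl: 149 + 171 = 320.
Recombination frequency = 320/2000 = 0.1600 ≈ 16.0%, i.e. 16.0 m.u.

16.0 m.u.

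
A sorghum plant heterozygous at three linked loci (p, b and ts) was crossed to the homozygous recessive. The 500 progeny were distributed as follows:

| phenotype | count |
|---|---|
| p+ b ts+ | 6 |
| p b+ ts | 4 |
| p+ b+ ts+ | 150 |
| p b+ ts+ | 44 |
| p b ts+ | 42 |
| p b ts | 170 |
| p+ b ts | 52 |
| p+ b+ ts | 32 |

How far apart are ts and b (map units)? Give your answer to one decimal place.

The two most frequent reciprocal classes, p b ts and p+ b+ ts+, are the parental types, so the F1 was p b ts / p+ b+ ts+.
The two rarest classes, p b+ ts and p+ b ts+, are the double crossovers. Comparing them with the parentals, only the b allele has switched, so b is the middle locus and the order is ts – b – p.
Crossovers in the ts–b interval produce the single-crossover classes p b ts+ and p+ b+ ts (42 + 32 = 74) plus the double crossovers (10).
RF(ts–b) = (74 + 10) / 500 = 84/500 = 0.1680 → 16.8 map units.

16.8 map units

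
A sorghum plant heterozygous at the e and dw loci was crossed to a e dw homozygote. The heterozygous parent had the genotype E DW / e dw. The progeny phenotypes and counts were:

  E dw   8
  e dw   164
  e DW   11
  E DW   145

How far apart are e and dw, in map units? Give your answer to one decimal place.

5.8 map units

The recombinant classes are E dw and e DW: 8 + 11 = 19.
Recombination frequency = 19/328 = 0.0579 ≈ 5.8%, i.e. 5.8 map units.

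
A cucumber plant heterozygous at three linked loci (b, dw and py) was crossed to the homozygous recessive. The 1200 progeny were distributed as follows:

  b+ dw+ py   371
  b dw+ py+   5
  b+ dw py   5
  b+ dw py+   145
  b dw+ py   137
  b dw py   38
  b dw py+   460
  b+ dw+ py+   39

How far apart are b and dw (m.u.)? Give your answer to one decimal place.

24.3 m.u.

The two most frequent reciprocal classes, b+ dw+ py and b dw py+, are the parental types, so the F1 was b+ dw+ py / b dw py+.
The two rarest classes, b+ dw py and b dw+ py+, are the double crossovers. Comparing them with the parentals, only the dw allele has switched, so dw is the middle locus and the order is b – dw – py.
Crossovers in the b–dw interval produce the single-crossover classes b dw+ py and b+ dw py+ (137 + 145 = 282) plus the double crossovers (10).
RF(b–dw) = (282 + 10) / 1200 = 292/1200 = 0.2433 → 24.3 m.u.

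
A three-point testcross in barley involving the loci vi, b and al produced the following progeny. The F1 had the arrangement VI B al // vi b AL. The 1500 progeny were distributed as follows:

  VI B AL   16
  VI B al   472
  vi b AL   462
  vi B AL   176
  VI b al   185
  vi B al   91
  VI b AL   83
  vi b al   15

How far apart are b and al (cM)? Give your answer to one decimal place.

The two rarest classes, VI B AL and vi b al, are the double crossovers. Comparing them with the parentals, only the al allele has switched, so al is the middle locus and the order is vi – al – b.
Crossovers in the al–b interval produce the single-crossover classes VI b al and vi B AL (185 + 176 = 361) plus the double crossovers (31).
RF(al–b) = (361 + 31) / 1500 = 392/1500 = 0.2613 → 26.1 cM.

26.1 cM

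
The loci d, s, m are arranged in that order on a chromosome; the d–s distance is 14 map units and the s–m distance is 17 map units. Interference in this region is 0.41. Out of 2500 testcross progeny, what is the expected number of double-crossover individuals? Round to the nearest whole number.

35

Map distances give recombination frequencies of 0.140 and 0.170 for the two intervals.
With interference 0.41 (so coincidence = 0.59), expected double-crossover frequency = 0.140 × 0.170 × 0.59 = 0.01404.
Expected number = 0.01404 × 2500 = 35.11 ≈ 35.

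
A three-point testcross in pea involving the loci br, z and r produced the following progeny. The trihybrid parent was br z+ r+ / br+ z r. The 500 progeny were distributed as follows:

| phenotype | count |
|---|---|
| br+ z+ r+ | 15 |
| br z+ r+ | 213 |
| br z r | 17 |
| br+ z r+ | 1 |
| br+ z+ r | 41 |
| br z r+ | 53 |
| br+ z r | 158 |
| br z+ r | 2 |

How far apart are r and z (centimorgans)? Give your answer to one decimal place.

The two rarest classes, br z+ r and br+ z r+, are the double crossovers. Comparing them with the parentals, only the r allele has switched, so r is the middle locus and the order is br – r – z.
Crossovers in the r–z interval produce the single-crossover classes br z r+ and br+ z+ r (53 + 41 = 94) plus the double crossovers (3).
RF(r–z) = (94 + 3) / 500 = 97/500 = 0.1940 → 19.4 centimorgans.

19.4 centimorgans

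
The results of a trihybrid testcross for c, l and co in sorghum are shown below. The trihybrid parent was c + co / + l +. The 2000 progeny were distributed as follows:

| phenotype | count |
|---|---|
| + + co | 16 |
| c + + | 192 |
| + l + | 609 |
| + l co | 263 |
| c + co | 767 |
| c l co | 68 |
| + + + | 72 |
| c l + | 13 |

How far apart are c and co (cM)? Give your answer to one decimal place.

The two rarest classes, + + co and c l +, are the double crossovers. Comparing them with the parentals, only the c allele has switched, so c is the middle locus and the order is co – c – l.
Crossovers in the co–c interval produce the single-crossover classes c + + and + l co (192 + 263 = 455) plus the double crossovers (29).
RF(co–c) = (455 + 29) / 2000 = 484/2000 = 0.2420 → 24.2 cM.

24.2 cM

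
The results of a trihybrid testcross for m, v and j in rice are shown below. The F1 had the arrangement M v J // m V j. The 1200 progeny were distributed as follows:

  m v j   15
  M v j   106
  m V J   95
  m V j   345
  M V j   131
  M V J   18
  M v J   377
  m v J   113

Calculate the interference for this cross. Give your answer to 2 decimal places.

The two rarest classes, M V J and m v j, are the double crossovers. Comparing them with the parentals, only the v allele has switched, so v is the middle locus and the order is m – v – j.
m–v: (244 + 33)/1200 = 0.2308; v–j: (201 + 33)/1200 = 0.1950.
Expected DCO frequency = 0.2308 × 0.1950 ≈ 0.04501; observed = 33/1200 ≈ 0.02750.
Coefficient of coincidence = 0.02750/0.04501 ≈ 0.61; interference = 1 − 0.61 = 0.39.

0.39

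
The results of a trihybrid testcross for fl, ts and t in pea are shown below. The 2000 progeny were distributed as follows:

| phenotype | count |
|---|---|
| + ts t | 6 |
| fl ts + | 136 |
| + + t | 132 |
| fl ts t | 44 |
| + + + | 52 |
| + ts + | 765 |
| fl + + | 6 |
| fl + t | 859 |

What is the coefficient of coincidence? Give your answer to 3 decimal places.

The two most frequent reciprocal classes, + ts + and fl + t, are the parental types, so the F1 was + ts + / fl + t.
The two rarest classes, + ts t and fl + +, are the double crossovers. Comparing them with the parentals, only the t allele has switched, so t is the middle locus and the order is fl – t – ts.
fl–t: (268 + 12)/2000 = 0.1400; t–ts: (96 + 12)/2000 = 0.0540.
Expected DCO frequency = 0.1400 × 0.0540 ≈ 0.00756; observed = 12/2000 ≈ 0.00600.
Coefficient of coincidence = 0.00600/0.00756 ≈ 0.794.

0.794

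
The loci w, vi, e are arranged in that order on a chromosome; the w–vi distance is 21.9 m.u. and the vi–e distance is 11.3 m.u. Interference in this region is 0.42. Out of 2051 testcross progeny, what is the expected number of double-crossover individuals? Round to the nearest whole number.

Map distances give recombination frequencies of 0.219 and 0.113 for the two intervals.
With interference 0.42 (so coincidence = 0.58), expected double-crossover frequency = 0.219 × 0.113 × 0.58 = 0.01435.
Expected number = 0.01435 × 2051 = 29.44 ≈ 29.

29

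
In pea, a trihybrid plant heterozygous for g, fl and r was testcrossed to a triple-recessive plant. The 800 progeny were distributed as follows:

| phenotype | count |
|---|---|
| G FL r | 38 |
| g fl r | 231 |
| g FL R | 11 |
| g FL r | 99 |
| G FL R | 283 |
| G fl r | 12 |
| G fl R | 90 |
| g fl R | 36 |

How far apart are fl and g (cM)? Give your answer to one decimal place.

26.5 cM

The two most frequent reciprocal classes, g fl r and G FL R, are the parental types, so the F1 was g fl r / G FL R.
The two rarest classes, G fl r and g FL R, are the double crossovers. Comparing them with the parentals, only the g allele has switched, so g is the middle locus and the order is fl – g – r.
Crossovers in the fl–g interval produce the single-crossover classes g FL r and G fl R (99 + 90 = 189) plus the double crossovers (23).
RF(fl–g) = (189 + 23) / 800 = 212/800 = 0.2650 → 26.5 cM.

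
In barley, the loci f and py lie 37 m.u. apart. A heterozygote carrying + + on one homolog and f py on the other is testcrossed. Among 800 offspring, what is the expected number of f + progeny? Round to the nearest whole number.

A map distance of 37 m.u. corresponds to a recombination frequency of 0.370.
The F1 is + + / f py, so f + is a recombinant gamete class with expected frequency r/2 = 0.370/2 = 0.1850.
Expected number = 0.1850 × 800 = 148.00 ≈ 148.

148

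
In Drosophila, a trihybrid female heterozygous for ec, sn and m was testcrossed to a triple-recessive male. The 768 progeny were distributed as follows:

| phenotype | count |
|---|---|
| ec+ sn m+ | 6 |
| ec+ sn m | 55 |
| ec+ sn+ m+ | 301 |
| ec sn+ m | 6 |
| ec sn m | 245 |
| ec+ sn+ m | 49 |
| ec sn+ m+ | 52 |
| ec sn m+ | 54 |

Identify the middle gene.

The two most frequent reciprocal classes, ec sn m and ec+ sn+ m+, are the parental types, so the F1 was ec sn m / ec+ sn+ m+.
The two rarest classes, ec sn+ m and ec+ sn m+, are the double crossovers. Comparing them with the parentals, only the sn allele has switched, so sn is the middle locus and the order is ec – sn – m.

sn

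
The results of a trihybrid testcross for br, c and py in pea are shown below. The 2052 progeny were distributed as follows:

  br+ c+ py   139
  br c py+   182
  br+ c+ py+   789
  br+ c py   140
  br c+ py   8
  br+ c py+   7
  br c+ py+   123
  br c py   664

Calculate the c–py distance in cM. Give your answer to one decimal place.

The two most frequent reciprocal classes, br c py and br+ c+ py+, are the parental types, so the F1 was br c py / br+ c+ py+.
The two rarest classes, br c+ py and br+ c py+, are the double crossovers. Comparing them with the parentals, only the c allele has switched, so c is the middle locus and the order is py – c – br.
Crossovers in the py–c interval produce the single-crossover classes br c py+ and br+ c+ py (182 + 139 = 321) plus the double crossovers (15).
RF(py–c) = (321 + 15) / 2052 = 336/2052 = 0.1637 → 16.4 cM.

16.4 cM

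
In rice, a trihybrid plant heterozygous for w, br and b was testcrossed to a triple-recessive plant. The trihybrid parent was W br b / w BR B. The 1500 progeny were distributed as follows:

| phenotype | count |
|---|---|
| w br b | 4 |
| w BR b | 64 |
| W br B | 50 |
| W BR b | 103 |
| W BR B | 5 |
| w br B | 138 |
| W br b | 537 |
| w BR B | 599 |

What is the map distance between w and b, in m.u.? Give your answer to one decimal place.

8.2 m.u.

The two rarest classes, w br b and W BR B, are the double crossovers. Comparing them with the parentals, only the w allele has switched, so w is the middle locus and the order is b – w – br.
Crossovers in the b–w interval produce the single-crossover classes W br B and w BR b (50 + 64 = 114) plus the double crossovers (9).
RF(b–w) = (114 + 9) / 1500 = 123/1500 = 0.0820 → 8.2 m.u.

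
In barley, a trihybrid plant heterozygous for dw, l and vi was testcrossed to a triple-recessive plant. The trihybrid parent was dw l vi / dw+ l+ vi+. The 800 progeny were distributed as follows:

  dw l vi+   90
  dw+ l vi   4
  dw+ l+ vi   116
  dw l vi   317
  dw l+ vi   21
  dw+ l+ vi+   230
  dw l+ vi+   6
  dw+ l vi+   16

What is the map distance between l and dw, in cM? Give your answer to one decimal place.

5.9 cM

The two rarest classes, dw+ l vi and dw l+ vi+, are the double crossovers. Comparing them with the parentals, only the dw allele has switched, so dw is the middle locus and the order is l – dw – vi.
Crossovers in the l–dw interval produce the single-crossover classes dw l+ vi and dw+ l vi+ (21 + 16 = 37) plus the double crossovers (10).
RF(l–dw) = (37 + 10) / 800 = 47/800 = 0.0587 → 5.9 cM.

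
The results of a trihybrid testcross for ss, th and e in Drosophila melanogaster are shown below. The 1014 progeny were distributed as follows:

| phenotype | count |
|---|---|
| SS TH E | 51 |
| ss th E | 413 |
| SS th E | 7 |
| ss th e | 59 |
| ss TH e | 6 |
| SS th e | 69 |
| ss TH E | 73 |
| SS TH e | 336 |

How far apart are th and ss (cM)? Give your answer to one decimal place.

15.3 cM

The two most frequent reciprocal classes, ss th E and SS TH e, are the parental types, so the F1 was ss th E / SS TH e.
The two rarest classes, SS th E and ss TH e, are the double crossovers. Comparing them with the parentals, only the ss allele has switched, so ss is the middle locus and the order is e – ss – th.
Crossovers in the ss–th interval produce the single-crossover classes ss TH E and SS th e (73 + 69 = 142) plus the double crossovers (13).
RF(ss–th) = (142 + 13) / 1014 = 155/1014 = 0.1529 → 15.3 cM.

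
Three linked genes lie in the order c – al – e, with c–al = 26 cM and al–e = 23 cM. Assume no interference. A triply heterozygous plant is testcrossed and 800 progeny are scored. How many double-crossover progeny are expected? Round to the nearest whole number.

48

Map distances give recombination frequencies of 0.260 and 0.230 for the two intervals.
With no interference, expected double-crossover frequency = 0.260 × 0.230 = 0.05980.
Expected number = 0.05980 × 800 = 47.84 ≈ 48.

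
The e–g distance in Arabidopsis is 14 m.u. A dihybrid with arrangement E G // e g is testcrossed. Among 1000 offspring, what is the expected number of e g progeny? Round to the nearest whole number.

A map distance of 14 m.u. corresponds to a recombination frequency of 0.140.
The F1 is E G / e g, so e g is a parental gamete class with expected frequency (1 − r)/2 = 0.860/2 = 0.4300.
Expected number = 0.4300 × 1000 = 430.00 ≈ 430.

430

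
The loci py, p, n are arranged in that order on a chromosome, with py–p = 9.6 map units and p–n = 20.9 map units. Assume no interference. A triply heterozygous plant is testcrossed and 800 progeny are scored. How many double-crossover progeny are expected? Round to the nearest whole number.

16

Map distances give recombination frequencies of 0.096 and 0.209 for the two intervals.
With no interference, expected double-crossover frequency = 0.096 × 0.209 = 0.02006.
Expected number = 0.02006 × 800 = 16.05 ≈ 16.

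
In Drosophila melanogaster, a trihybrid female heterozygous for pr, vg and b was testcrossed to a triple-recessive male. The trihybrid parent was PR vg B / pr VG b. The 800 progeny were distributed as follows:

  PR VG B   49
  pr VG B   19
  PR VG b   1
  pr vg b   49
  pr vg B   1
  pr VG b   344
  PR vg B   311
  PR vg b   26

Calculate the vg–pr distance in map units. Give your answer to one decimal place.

The two rarest classes, pr vg B and PR VG b, are the double crossovers. Comparing them with the parentals, only the pr allele has switched, so pr is the middle locus and the order is vg – pr – b.
Crossovers in the vg–pr interval produce the single-crossover classes PR VG B and pr vg b (49 + 49 = 98) plus the double crossovers (2).
RF(vg–pr) = (98 + 2) / 800 = 100/800 = 0.1250 → 12.5 map units.

12.5 map units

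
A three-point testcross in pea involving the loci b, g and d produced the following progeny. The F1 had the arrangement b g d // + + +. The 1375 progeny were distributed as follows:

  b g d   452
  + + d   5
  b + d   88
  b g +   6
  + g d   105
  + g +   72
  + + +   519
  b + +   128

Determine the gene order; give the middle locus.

The two rarest classes, b g + and + + d, are the double crossovers. Comparing them with the parentals, only the d allele has switched, so d is the middle locus and the order is b – d – g.

d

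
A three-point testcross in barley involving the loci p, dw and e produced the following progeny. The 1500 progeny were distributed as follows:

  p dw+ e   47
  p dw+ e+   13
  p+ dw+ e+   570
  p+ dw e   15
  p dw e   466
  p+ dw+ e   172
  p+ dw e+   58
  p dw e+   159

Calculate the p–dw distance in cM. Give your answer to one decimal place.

The two most frequent reciprocal classes, p+ dw+ e+ and p dw e, are the parental types, so the F1 was p+ dw+ e+ / p dw e.
The two rarest classes, p dw+ e+ and p+ dw e, are the double crossovers. Comparing them with the parentals, only the p allele has switched, so p is the middle locus and the order is dw – p – e.
Crossovers in the dw–p interval produce the single-crossover classes p+ dw e+ and p dw+ e (58 + 47 = 105) plus the double crossovers (28).
RF(dw–p) = (105 + 28) / 1500 = 133/1500 = 0.0887 → 8.9 cM.

8.9 cM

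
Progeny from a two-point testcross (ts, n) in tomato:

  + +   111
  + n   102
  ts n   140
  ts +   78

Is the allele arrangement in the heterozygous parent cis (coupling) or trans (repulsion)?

The two most frequent classes are + + (111) and ts n (140); these are the parental (non-recombinant) types.
So the F1 carried + + on one chromosome and ts n on the other — the recessive alleles are on the same chromosome (cis / coupling).

cis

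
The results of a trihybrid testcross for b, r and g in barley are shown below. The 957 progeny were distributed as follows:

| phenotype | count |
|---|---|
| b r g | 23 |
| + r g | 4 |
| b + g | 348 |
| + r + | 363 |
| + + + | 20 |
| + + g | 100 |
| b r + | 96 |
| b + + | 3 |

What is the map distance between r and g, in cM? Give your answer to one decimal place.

5.2 cM

The two most frequent reciprocal classes, + r + and b + g, are the parental types, so the F1 was + r + / b + g.
The two rarest classes, + r g and b + +, are the double crossovers. Comparing them with the parentals, only the g allele has switched, so g is the middle locus and the order is r – g – b.
Crossovers in the r–g interval produce the single-crossover classes + + + and b r g (20 + 23 = 43) plus the double crossovers (7).
RF(r–g) = (43 + 7) / 957 = 50/957 = 0.0522 → 5.2 cM.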